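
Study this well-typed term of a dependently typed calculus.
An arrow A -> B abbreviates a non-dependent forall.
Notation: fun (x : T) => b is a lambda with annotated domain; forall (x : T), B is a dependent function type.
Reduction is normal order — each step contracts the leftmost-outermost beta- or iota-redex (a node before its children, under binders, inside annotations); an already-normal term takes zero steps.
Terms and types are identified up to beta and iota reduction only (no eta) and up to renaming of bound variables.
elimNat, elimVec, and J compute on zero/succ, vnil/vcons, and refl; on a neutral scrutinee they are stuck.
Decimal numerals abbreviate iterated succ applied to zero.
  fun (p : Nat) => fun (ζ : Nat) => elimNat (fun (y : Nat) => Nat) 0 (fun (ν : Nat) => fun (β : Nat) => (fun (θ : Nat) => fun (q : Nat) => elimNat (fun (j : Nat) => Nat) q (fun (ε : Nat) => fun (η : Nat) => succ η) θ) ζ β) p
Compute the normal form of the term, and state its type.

normal form:
  fun (p : Nat) => fun (ζ : Nat) => elimNat (fun (y : Nat) => Nat) 0 (fun (ν : Nat) => fun (β : Nat) => elimNat (fun (θ : Nat) => Nat) β (fun (q : Nat) => fun (j : Nat) => succ j) ζ) p
inferred type:
  Nat -> Nat -> Nat


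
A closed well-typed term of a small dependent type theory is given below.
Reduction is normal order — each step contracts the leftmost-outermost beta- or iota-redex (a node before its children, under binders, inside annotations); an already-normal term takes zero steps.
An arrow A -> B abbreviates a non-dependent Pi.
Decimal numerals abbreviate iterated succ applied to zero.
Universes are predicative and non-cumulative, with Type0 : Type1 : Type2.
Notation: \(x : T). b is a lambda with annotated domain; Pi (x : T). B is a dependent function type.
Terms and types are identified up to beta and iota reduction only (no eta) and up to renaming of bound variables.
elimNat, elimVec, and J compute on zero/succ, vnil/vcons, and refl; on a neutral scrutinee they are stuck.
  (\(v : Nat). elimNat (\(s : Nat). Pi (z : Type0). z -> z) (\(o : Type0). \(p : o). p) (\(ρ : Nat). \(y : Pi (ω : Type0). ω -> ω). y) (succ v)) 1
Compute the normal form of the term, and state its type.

resulting normal form:
  \(v : Type0). \(s : v). s
type:
  Pi (v : Type0). v -> v


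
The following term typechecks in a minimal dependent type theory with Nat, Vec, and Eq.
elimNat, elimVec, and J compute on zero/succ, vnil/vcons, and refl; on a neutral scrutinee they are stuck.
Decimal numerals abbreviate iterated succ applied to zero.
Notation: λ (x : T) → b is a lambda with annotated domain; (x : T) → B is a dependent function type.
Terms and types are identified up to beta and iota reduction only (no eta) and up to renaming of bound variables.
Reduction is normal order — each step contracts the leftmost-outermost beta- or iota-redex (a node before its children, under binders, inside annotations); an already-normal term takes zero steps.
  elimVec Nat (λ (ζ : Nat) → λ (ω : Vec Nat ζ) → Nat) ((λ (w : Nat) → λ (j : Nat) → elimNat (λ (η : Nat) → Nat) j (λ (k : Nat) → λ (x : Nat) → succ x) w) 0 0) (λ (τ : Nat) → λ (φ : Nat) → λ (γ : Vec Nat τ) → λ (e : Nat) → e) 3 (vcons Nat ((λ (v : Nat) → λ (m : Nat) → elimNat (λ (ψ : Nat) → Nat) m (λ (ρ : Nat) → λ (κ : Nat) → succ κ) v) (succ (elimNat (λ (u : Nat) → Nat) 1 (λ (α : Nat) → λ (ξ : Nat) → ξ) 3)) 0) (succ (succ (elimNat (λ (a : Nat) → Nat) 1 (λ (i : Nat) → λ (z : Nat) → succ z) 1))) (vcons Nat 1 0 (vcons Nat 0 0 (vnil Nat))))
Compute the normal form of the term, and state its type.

resulting normal form:
  0
the term's type:
  Nat
observation: the leftmost-outermost redex is an elimVec iota-redex, and normalization takes 19 steps.


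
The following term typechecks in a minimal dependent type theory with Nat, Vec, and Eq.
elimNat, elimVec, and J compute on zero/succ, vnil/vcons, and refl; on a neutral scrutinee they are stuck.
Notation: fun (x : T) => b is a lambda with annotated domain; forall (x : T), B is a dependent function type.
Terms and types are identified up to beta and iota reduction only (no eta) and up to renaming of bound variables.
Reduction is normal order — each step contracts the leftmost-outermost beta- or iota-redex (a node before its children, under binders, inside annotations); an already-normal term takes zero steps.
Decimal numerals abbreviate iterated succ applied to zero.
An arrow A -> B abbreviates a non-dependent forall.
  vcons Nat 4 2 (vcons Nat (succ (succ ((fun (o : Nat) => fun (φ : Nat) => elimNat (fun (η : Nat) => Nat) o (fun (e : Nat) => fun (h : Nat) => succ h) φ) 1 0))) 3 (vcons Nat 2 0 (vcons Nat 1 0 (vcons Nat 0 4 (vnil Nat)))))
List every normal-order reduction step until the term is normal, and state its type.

normal-order reduction:
  vcons Nat 4 2 (vcons Nat (succ (succ ((fun (o : Nat) => fun (φ : Nat) => elimNat (fun (η : Nat) => Nat) o (fun (e : Nat) => fun (h : Nat) => succ h) φ) 1 0))) 3 (vcons Nat 2 0 (vcons Nat 1 0 (vcons Nat 0 4 (vnil Nat)))))
  ~> vcons Nat 4 2 (vcons Nat (succ (succ ((fun (o : Nat) => elimNat (fun (φ : Nat) => Nat) 1 (fun (η : Nat) => fun (e : Nat) => succ e) o) 0))) 3 (vcons Nat 2 0 (vcons Nat 1 0 (vcons Nat 0 4 (vnil Nat)))))
  ~> vcons Nat 4 2 (vcons Nat (succ (succ (elimNat (fun (o : Nat) => Nat) 1 (fun (φ : Nat) => fun (η : Nat) => succ η) 0))) 3 (vcons Nat 2 0 (vcons Nat 1 0 (vcons Nat 0 4 (vnil Nat)))))
  ~> vcons Nat 4 2 (vcons Nat 3 3 (vcons Nat 2 0 (vcons Nat 1 0 (vcons Nat 0 4 (vnil Nat)))))
type:
  Vec Nat 5


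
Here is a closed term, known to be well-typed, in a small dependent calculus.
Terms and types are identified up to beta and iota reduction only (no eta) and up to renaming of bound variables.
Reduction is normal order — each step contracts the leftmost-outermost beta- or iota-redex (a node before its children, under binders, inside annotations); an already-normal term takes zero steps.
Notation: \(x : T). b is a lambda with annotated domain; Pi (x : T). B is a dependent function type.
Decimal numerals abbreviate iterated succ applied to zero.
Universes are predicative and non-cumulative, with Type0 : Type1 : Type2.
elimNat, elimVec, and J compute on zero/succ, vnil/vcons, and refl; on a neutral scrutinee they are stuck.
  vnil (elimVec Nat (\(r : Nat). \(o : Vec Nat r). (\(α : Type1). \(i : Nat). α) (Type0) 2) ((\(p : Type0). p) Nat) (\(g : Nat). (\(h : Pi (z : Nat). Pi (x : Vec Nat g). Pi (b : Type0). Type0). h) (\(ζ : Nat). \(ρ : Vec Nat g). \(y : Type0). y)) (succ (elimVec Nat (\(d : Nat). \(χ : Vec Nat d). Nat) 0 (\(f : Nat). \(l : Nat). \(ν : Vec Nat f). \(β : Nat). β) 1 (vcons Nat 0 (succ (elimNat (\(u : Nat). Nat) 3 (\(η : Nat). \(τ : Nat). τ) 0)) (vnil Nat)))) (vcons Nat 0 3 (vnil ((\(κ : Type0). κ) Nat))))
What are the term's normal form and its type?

normal form:
  vnil Nat
inferred type:
  Vec Nat 0


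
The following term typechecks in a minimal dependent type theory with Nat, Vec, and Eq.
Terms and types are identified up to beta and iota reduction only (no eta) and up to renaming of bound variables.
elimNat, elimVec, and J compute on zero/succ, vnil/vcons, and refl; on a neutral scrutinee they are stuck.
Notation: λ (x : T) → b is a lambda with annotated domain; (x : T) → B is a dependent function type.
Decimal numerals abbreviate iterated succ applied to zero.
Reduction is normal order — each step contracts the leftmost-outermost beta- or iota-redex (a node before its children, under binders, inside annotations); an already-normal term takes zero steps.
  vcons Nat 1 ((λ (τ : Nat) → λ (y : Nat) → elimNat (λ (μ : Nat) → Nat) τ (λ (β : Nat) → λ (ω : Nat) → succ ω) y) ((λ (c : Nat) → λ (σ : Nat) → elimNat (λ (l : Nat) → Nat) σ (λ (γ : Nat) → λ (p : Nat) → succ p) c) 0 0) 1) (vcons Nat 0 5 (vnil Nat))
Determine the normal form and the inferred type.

resulting normal form:
  vcons Nat 1 1 (vcons Nat 0 5 (vnil Nat))
type:
  Vec Nat 2
observation: the first redex contracted is a beta-redex; the normal form is reached in 9 normal-order steps.


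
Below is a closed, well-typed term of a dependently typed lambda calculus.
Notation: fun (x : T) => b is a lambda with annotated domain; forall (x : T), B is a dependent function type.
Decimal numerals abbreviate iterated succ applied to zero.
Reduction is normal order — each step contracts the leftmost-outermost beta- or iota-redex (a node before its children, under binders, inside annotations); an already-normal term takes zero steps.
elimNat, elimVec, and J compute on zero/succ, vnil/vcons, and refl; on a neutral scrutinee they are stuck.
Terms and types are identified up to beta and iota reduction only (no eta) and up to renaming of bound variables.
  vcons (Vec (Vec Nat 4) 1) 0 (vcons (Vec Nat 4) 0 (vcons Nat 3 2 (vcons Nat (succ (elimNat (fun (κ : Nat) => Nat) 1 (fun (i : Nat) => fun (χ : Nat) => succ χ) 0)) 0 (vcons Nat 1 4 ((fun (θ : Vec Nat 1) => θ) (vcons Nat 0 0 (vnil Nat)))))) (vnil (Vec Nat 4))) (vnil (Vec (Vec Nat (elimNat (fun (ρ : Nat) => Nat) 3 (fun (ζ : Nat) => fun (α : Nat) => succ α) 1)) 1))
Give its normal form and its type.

reduced normal form:
  vcons (Vec (Vec Nat 4) 1) 0 (vcons (Vec Nat 4) 0 (vcons Nat 3 2 (vcons Nat 2 0 (vcons Nat 1 4 (vcons Nat 0 0 (vnil Nat))))) (vnil (Vec Nat 4))) (vnil (Vec (Vec Nat 4) 1))
the term's type:
  Vec (Vec (Vec Nat 4) 1) 1
observation: 6 normal-order steps separate the term from its normal form.


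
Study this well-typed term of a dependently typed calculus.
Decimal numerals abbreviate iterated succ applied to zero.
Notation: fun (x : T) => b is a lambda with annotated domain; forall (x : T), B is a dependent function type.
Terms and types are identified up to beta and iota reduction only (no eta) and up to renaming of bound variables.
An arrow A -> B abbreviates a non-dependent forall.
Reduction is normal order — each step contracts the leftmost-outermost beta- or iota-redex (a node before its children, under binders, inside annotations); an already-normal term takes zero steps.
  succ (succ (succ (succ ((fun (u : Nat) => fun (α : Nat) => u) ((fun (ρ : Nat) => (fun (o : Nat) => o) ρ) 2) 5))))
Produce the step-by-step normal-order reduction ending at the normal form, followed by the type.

normal-order reduction sequence:
  succ (succ (succ (succ ((fun (u : Nat) => fun (α : Nat) => u) ((fun (ρ : Nat) => (fun (o : Nat) => o) ρ) 2) 5))))
  ~> succ (succ (succ (succ ((fun (u : Nat) => (fun (α : Nat) => (fun (ρ : Nat) => ρ) α) 2) 5))))
  ~> succ (succ (succ (succ ((fun (u : Nat) => (fun (α : Nat) => α) u) 2))))
  ~> succ (succ (succ (succ ((fun (u : Nat) => u) 2))))
  ~> 6
inferred type:
  Nat


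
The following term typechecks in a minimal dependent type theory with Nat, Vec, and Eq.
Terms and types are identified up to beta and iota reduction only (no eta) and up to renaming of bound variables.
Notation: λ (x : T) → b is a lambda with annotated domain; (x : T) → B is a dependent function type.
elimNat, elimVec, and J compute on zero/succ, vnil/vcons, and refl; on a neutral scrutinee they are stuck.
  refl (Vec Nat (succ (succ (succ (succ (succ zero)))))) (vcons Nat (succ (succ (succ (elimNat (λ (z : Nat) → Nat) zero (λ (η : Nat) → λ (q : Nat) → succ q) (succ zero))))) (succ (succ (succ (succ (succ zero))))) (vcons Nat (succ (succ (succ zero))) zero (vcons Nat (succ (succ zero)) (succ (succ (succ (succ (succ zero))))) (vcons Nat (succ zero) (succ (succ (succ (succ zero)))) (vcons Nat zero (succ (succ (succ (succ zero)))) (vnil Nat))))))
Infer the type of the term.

the term's type:
  Eq (Vec Nat (succ (succ (succ (succ (succ zero)))))) (vcons Nat (succ (succ (succ (succ zero)))) (succ (succ (succ (succ (succ zero))))) (vcons Nat (succ (succ (succ zero))) zero (vcons Nat (succ (succ zero)) (succ (succ (succ (succ (succ zero))))) (vcons Nat (succ zero) (succ (succ (succ (succ zero)))) (vcons Nat zero (succ (succ (succ (succ zero)))) (vnil Nat)))))) (vcons Nat (succ (succ (succ (succ zero)))) (succ (succ (succ (succ (succ zero))))) (vcons Nat (succ (succ (succ zero))) zero (vcons Nat (succ (succ zero)) (succ (succ (succ (succ (succ zero))))) (vcons Nat (succ zero) (succ (succ (succ (succ zero)))) (vcons Nat zero (succ (succ (succ (succ zero)))) (vnil Nat))))))


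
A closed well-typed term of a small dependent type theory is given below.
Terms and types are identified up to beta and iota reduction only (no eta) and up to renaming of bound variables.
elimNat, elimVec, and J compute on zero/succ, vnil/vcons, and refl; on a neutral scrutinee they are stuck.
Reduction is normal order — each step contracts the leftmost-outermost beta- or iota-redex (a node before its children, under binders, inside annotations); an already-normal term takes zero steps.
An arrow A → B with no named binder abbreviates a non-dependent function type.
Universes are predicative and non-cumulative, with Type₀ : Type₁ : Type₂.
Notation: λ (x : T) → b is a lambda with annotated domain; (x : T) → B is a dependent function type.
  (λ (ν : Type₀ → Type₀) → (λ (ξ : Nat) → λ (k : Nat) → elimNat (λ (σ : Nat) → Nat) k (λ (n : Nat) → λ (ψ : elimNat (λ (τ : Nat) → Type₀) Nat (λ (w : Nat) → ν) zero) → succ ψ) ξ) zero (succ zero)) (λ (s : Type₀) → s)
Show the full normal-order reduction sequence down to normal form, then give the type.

normal-order reduction sequence:
  (λ (ν : Type₀ → Type₀) → (λ (ξ : Nat) → λ (k : Nat) → elimNat (λ (σ : Nat) → Nat) k (λ (n : Nat) → λ (ψ : elimNat (λ (τ : Nat) → Type₀) Nat (λ (w : Nat) → ν) zero) → succ ψ) ξ) zero (succ zero)) (λ (s : Type₀) → s)
  ~> (λ (ν : Nat) → λ (ξ : Nat) → elimNat (λ (k : Nat) → Nat) ξ (λ (σ : Nat) → λ (n : elimNat (λ (ψ : Nat) → Type₀) Nat (λ (τ : Nat) → λ (w : Type₀) → w) zero) → succ n) ν) zero (succ zero)
  ~> (λ (ν : Nat) → elimNat (λ (ξ : Nat) → Nat) ν (λ (k : Nat) → λ (σ : elimNat (λ (n : Nat) → Type₀) Nat (λ (ψ : Nat) → λ (τ : Type₀) → τ) zero) → succ σ) zero) (succ zero)
  ~> elimNat (λ (ν : Nat) → Nat) (succ zero) (λ (ξ : Nat) → λ (k : elimNat (λ (σ : Nat) → Type₀) Nat (λ (n : Nat) → λ (ψ : Type₀) → ψ) zero) → succ k) zero
  ~> succ zero
the term's type:
  Nat


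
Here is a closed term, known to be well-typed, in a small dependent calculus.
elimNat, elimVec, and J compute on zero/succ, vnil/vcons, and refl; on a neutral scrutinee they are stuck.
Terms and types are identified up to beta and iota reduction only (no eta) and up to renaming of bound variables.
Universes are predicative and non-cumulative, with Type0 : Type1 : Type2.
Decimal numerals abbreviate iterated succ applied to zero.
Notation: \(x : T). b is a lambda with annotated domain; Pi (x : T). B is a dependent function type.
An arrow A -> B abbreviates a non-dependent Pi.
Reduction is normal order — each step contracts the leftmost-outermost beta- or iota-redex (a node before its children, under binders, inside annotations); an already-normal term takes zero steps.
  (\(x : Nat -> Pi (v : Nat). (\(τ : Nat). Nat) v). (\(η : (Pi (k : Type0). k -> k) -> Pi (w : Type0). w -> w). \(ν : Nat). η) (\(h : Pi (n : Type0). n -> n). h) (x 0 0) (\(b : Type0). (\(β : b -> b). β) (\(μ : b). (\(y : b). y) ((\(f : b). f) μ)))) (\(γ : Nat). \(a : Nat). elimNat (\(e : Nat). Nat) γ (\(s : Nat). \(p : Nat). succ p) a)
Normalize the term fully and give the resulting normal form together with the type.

reduced normal form:
  \(x : Type0). \(v : x). v
the term's type:
  Pi (x : Type0). x -> x


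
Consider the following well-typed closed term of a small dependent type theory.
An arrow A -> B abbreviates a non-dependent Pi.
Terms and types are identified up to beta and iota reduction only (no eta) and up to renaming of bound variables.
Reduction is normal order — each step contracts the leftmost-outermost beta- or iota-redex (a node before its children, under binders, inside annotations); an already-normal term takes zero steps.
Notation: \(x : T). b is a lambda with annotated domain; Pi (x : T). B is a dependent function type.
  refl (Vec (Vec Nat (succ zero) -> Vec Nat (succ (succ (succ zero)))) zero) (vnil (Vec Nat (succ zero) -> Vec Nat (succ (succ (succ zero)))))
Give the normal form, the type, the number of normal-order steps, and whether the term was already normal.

resulting normal form:
  refl (Vec (Vec Nat (succ zero) -> Vec Nat (succ (succ (succ zero)))) zero) (vnil (Vec Nat (succ zero) -> Vec Nat (succ (succ (succ zero)))))
inferred type:
  Eq (Vec (Vec Nat (succ zero) -> Vec Nat (succ (succ (succ zero)))) zero) (vnil (Vec Nat (succ zero) -> Vec Nat (succ (succ (succ zero))))) (vnil (Vec Nat (succ zero) -> Vec Nat (succ (succ (succ zero)))))
reduction steps (normal order): 0
already normal: yes


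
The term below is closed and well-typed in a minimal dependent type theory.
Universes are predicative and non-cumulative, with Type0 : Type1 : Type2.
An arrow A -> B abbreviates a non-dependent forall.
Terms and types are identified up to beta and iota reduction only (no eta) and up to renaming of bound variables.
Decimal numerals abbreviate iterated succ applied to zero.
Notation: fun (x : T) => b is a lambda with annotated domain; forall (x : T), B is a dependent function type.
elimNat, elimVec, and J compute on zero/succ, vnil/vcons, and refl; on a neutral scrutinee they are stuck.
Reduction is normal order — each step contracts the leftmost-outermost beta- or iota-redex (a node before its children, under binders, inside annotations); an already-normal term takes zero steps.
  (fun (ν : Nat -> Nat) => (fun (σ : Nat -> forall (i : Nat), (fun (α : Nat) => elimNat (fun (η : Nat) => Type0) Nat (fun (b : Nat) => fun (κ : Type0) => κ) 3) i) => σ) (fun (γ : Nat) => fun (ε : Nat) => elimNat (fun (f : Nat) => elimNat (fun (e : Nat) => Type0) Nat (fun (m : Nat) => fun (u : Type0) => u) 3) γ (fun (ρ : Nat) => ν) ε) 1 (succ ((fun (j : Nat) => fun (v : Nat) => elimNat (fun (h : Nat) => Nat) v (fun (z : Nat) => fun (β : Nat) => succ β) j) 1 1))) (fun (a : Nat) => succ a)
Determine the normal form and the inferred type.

resulting normal form:
  4
inferred type:
  Nat
observation: reduction starts at a beta-redex, and 30 normal-order steps reach the normal form.


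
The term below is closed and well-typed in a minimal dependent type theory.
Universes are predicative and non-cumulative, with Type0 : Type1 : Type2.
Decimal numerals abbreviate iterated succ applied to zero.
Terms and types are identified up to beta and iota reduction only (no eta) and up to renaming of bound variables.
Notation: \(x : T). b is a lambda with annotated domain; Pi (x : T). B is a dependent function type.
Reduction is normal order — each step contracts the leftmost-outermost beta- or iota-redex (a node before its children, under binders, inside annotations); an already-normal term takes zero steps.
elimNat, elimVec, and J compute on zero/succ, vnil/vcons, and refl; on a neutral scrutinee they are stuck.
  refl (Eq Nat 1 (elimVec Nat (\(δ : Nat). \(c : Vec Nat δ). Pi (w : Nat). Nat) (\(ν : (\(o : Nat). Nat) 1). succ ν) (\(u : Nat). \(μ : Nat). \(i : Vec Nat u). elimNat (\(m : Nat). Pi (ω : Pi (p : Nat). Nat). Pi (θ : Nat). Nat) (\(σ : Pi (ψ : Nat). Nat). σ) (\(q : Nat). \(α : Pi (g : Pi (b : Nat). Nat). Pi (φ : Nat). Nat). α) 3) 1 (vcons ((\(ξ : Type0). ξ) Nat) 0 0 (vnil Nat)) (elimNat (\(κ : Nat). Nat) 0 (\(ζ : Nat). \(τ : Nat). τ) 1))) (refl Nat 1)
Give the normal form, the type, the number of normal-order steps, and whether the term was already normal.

reduced normal form:
  refl (Eq Nat 1 1) (refl Nat 1)
type:
  Eq (Eq Nat 1 1) (refl Nat 1) (refl Nat 1)
normal-order step count: 21
already normal: no
first contracted redex: an elimVec iota-redex


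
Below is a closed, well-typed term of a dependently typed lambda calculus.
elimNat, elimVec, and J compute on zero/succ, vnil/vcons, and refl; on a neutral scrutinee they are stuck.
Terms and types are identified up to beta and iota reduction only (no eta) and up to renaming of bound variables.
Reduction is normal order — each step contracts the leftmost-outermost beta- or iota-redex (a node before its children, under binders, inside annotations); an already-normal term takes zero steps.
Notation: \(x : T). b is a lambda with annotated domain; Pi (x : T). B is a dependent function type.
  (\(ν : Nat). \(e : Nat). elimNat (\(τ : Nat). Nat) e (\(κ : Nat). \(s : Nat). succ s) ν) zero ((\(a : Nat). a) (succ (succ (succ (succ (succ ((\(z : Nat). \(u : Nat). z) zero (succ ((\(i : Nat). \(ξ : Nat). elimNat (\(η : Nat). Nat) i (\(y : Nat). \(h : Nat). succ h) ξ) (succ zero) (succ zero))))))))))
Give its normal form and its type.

resulting normal form:
  succ (succ (succ (succ (succ zero))))
the term's type:
  Nat
observation: reduction starts at a beta-redex, and 6 normal-order steps reach the normal form.


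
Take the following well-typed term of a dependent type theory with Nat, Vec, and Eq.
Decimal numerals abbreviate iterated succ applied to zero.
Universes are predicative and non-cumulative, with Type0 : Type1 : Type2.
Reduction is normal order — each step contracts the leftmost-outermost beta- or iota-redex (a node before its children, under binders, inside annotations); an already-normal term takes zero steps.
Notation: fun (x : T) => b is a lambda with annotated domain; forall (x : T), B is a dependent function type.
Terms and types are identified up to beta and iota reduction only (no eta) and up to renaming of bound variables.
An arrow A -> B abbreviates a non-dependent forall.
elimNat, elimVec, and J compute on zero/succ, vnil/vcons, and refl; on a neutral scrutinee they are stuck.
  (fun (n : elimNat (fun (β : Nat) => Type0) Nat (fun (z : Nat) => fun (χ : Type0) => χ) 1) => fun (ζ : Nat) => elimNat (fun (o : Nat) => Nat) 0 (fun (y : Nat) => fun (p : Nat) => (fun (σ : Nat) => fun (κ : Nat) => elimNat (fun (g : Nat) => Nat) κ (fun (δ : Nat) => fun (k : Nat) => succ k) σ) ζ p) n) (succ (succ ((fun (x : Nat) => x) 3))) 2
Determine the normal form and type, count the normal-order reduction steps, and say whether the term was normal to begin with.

resulting normal form:
  10
type:
  Nat
reduction steps (normal order): 46
already normal: no
first contracted redex: a beta-redex


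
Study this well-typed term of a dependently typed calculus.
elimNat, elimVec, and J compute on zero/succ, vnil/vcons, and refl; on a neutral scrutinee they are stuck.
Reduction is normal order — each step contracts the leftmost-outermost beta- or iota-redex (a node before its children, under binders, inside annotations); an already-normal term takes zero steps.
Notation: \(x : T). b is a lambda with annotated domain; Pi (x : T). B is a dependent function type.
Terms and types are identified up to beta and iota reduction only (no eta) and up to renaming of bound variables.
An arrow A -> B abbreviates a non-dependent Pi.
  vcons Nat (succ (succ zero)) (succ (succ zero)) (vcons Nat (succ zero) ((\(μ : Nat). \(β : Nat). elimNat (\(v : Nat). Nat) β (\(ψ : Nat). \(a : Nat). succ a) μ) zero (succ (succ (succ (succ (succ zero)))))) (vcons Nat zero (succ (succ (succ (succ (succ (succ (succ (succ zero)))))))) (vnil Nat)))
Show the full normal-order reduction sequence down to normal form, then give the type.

reduction (normal order):
  vcons Nat (succ (succ zero)) (succ (succ zero)) (vcons Nat (succ zero) ((\(μ : Nat). \(β : Nat). elimNat (\(v : Nat). Nat) β (\(ψ : Nat). \(a : Nat). succ a) μ) zero (succ (succ (succ (succ (succ zero)))))) (vcons Nat zero (succ (succ (succ (succ (succ (succ (succ (succ zero)))))))) (vnil Nat)))
  ~> vcons Nat (succ (succ zero)) (succ (succ zero)) (vcons Nat (succ zero) ((\(μ : Nat). elimNat (\(β : Nat). Nat) μ (\(v : Nat). \(ψ : Nat). succ ψ) zero) (succ (succ (succ (succ (succ zero)))))) (vcons Nat zero (succ (succ (succ (succ (succ (succ (succ (succ zero)))))))) (vnil Nat)))
  ~> vcons Nat (succ (succ zero)) (succ (succ zero)) (vcons Nat (succ zero) (elimNat (\(μ : Nat). Nat) (succ (succ (succ (succ (succ zero))))) (\(β : Nat). \(v : Nat). succ v) zero) (vcons Nat zero (succ (succ (succ (succ (succ (succ (succ (succ zero)))))))) (vnil Nat)))
  ~> vcons Nat (succ (succ zero)) (succ (succ zero)) (vcons Nat (succ zero) (succ (succ (succ (succ (succ zero))))) (vcons Nat zero (succ (succ (succ (succ (succ (succ (succ (succ zero)))))))) (vnil Nat)))
the term's type:
  Vec Nat (succ (succ (succ zero)))


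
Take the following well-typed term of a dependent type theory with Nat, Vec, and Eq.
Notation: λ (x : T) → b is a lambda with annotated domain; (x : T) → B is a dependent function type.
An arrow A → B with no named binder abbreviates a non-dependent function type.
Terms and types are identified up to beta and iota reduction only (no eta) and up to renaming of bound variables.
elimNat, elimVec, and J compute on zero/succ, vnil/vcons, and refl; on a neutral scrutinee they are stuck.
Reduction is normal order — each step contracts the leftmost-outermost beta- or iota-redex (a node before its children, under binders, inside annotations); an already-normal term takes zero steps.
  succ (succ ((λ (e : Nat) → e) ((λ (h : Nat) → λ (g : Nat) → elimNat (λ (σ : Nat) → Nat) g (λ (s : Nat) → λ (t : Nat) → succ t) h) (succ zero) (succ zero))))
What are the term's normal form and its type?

normal form:
  succ (succ (succ (succ zero)))
inferred type:
  Nat


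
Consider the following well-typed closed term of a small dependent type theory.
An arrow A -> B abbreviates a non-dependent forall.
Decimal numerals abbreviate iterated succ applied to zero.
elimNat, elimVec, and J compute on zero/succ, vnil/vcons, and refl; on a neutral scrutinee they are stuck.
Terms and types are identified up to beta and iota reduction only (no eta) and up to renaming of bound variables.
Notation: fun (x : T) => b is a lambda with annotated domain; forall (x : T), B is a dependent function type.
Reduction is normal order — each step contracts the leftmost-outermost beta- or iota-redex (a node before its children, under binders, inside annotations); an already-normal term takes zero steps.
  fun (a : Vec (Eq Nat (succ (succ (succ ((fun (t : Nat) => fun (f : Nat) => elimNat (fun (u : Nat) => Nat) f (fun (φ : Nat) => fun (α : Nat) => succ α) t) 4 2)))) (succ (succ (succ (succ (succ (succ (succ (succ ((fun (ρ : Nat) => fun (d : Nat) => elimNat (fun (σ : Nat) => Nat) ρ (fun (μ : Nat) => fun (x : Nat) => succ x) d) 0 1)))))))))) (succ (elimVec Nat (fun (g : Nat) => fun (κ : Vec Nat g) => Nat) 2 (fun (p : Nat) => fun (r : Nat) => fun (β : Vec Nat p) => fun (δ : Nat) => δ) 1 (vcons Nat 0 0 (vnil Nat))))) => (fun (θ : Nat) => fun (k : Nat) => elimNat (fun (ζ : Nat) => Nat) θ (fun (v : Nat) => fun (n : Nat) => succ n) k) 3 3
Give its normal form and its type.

resulting normal form:
  fun (a : Vec (Eq Nat 9 9) 3) => 6
inferred type:
  Vec (Eq Nat 9 9) 3 -> Nat


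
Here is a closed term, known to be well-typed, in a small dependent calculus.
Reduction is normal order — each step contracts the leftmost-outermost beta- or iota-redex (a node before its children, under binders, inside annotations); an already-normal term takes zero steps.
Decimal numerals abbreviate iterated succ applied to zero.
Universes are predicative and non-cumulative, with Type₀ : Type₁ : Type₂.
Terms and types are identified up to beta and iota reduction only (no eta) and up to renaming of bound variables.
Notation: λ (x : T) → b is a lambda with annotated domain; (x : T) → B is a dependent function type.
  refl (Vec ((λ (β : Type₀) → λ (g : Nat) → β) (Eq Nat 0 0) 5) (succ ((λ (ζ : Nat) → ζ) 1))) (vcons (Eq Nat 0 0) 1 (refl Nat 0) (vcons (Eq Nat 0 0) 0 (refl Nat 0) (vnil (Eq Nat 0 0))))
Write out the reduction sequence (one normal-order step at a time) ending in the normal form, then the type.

reduction (normal order):
  refl (Vec ((λ (β : Type₀) → λ (g : Nat) → β) (Eq Nat 0 0) 5) (succ ((λ (ζ : Nat) → ζ) 1))) (vcons (Eq Nat 0 0) 1 (refl Nat 0) (vcons (Eq Nat 0 0) 0 (refl Nat 0) (vnil (Eq Nat 0 0))))
  ~> refl (Vec ((λ (β : Nat) → Eq Nat 0 0) 5) (succ ((λ (g : Nat) → g) 1))) (vcons (Eq Nat 0 0) 1 (refl Nat 0) (vcons (Eq Nat 0 0) 0 (refl Nat 0) (vnil (Eq Nat 0 0))))
  ~> refl (Vec (Eq Nat 0 0) (succ ((λ (β : Nat) → β) 1))) (vcons (Eq Nat 0 0) 1 (refl Nat 0) (vcons (Eq Nat 0 0) 0 (refl Nat 0) (vnil (Eq Nat 0 0))))
  ~> refl (Vec (Eq Nat 0 0) 2) (vcons (Eq Nat 0 0) 1 (refl Nat 0) (vcons (Eq Nat 0 0) 0 (refl Nat 0) (vnil (Eq Nat 0 0))))
inferred type:
  Eq (Vec (Eq Nat 0 0) 2) (vcons (Eq Nat 0 0) 1 (refl Nat 0) (vcons (Eq Nat 0 0) 0 (refl Nat 0) (vnil (Eq Nat 0 0)))) (vcons (Eq Nat 0 0) 1 (refl Nat 0) (vcons (Eq Nat 0 0) 0 (refl Nat 0) (vnil (Eq Nat 0 0))))


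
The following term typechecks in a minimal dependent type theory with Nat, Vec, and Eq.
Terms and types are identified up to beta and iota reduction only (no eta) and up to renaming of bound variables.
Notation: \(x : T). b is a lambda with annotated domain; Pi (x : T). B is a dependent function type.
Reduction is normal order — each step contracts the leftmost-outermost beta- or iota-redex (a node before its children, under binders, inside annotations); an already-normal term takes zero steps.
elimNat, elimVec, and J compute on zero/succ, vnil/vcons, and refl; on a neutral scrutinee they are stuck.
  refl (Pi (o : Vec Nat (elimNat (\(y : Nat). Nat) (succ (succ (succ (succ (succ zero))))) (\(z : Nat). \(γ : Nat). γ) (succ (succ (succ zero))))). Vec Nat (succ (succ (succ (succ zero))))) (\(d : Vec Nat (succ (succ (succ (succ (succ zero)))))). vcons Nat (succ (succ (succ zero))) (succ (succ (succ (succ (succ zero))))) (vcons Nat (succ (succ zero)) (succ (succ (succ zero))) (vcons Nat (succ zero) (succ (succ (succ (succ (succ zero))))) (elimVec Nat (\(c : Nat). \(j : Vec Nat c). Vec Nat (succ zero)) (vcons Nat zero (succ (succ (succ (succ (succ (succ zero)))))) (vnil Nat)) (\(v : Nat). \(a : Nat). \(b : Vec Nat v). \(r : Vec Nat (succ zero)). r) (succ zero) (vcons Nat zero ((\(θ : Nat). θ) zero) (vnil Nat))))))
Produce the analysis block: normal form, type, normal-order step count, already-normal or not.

reduced normal form:
  refl (Pi (o : Vec Nat (succ (succ (succ (succ (succ zero)))))). Vec Nat (succ (succ (succ (succ zero))))) (\(y : Vec Nat (succ (succ (succ (succ (succ zero)))))). vcons Nat (succ (succ (succ zero))) (succ (succ (succ (succ (succ zero))))) (vcons Nat (succ (succ zero)) (succ (succ (succ zero))) (vcons Nat (succ zero) (succ (succ (succ (succ (succ zero))))) (vcons Nat zero (succ (succ (succ (succ (succ (succ zero)))))) (vnil Nat)))))
type:
  Eq (Pi (o : Vec Nat (succ (succ (succ (succ (succ zero)))))). Vec Nat (succ (succ (succ (succ zero))))) (\(y : Vec Nat (succ (succ (succ (succ (succ zero)))))). vcons Nat (succ (succ (succ zero))) (succ (succ (succ (succ (succ zero))))) (vcons Nat (succ (succ zero)) (succ (succ (succ zero))) (vcons Nat (succ zero) (succ (succ (succ (succ (succ zero))))) (vcons Nat zero (succ (succ (succ (succ (succ (succ zero)))))) (vnil Nat))))) (\(z : Vec Nat (succ (succ (succ (succ (succ zero)))))). vcons Nat (succ (succ (succ zero))) (succ (succ (succ (succ (succ zero))))) (vcons Nat (succ (succ zero)) (succ (succ (succ zero))) (vcons Nat (succ zero) (succ (succ (succ (succ (succ zero))))) (vcons Nat zero (succ (succ (succ (succ (succ (succ zero)))))) (vnil Nat)))))
reduction steps (normal order): 16
term was already normal: no
first contracted redex: an elimNat iota-redex


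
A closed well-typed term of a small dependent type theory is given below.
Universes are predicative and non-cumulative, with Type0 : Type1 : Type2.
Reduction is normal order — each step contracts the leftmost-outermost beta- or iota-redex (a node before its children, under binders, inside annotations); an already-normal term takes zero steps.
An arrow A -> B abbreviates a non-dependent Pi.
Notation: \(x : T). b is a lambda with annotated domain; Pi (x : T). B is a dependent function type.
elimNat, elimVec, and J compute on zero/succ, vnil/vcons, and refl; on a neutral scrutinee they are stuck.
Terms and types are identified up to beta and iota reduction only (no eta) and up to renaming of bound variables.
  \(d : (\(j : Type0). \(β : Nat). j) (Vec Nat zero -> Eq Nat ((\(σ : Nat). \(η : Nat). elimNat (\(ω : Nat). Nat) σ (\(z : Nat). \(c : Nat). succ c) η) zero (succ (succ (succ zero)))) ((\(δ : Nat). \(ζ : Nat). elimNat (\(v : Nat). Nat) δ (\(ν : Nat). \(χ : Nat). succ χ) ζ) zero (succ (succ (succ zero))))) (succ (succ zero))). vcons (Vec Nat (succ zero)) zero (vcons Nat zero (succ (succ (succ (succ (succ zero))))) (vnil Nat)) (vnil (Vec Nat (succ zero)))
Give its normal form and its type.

resulting normal form:
  \(d : Vec Nat zero -> Eq Nat (succ (succ (succ zero))) (succ (succ (succ zero)))). vcons (Vec Nat (succ zero)) zero (vcons Nat zero (succ (succ (succ (succ (succ zero))))) (vnil Nat)) (vnil (Vec Nat (succ zero)))
the term's type:
  (Vec Nat zero -> Eq Nat (succ (succ (succ zero))) (succ (succ (succ zero)))) -> Vec (Vec Nat (succ zero)) (succ zero)
observation: reduction starts at a beta-redex, and 26 normal-order steps reach the normal form.


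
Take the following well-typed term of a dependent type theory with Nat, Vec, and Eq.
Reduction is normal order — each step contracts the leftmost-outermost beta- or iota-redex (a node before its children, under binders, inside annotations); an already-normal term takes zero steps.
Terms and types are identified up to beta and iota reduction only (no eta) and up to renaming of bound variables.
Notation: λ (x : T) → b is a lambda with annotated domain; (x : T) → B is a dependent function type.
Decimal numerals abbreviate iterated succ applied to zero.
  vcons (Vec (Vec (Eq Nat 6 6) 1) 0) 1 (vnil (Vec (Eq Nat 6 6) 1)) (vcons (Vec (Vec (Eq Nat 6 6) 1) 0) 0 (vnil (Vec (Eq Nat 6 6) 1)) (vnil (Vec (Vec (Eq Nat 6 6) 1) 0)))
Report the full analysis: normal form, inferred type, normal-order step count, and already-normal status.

resulting normal form:
  vcons (Vec (Vec (Eq Nat 6 6) 1) 0) 1 (vnil (Vec (Eq Nat 6 6) 1)) (vcons (Vec (Vec (Eq Nat 6 6) 1) 0) 0 (vnil (Vec (Eq Nat 6 6) 1)) (vnil (Vec (Vec (Eq Nat 6 6) 1) 0)))
the term's type:
  Vec (Vec (Vec (Eq Nat 6 6) 1) 0) 2
steps to reach normal form (normal order): 0
term was already normal: yes


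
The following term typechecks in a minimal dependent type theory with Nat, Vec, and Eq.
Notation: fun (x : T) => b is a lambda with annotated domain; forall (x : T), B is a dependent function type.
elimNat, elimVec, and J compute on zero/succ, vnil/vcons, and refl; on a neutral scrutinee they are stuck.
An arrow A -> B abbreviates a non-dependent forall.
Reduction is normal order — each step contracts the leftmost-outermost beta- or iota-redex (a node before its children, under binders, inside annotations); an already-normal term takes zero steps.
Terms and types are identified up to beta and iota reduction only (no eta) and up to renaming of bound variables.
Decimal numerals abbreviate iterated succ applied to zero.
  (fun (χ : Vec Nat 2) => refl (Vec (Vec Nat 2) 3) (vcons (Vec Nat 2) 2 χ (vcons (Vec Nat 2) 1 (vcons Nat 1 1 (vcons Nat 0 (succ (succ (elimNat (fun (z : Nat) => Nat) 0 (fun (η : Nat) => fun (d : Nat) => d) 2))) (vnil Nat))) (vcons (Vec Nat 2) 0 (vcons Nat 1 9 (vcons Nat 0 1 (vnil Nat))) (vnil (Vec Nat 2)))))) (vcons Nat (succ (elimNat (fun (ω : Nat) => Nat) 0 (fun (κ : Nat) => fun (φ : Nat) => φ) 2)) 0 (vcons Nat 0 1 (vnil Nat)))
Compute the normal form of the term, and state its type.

resulting normal form:
  refl (Vec (Vec Nat 2) 3) (vcons (Vec Nat 2) 2 (vcons Nat 1 0 (vcons Nat 0 1 (vnil Nat))) (vcons (Vec Nat 2) 1 (vcons Nat 1 1 (vcons Nat 0 2 (vnil Nat))) (vcons (Vec Nat 2) 0 (vcons Nat 1 9 (vcons Nat 0 1 (vnil Nat))) (vnil (Vec Nat 2)))))
inferred type:
  Eq (Vec (Vec Nat 2) 3) (vcons (Vec Nat 2) 2 (vcons Nat 1 0 (vcons Nat 0 1 (vnil Nat))) (vcons (Vec Nat 2) 1 (vcons Nat 1 1 (vcons Nat 0 2 (vnil Nat))) (vcons (Vec Nat 2) 0 (vcons Nat 1 9 (vcons Nat 0 1 (vnil Nat))) (vnil (Vec Nat 2))))) (vcons (Vec Nat 2) 2 (vcons Nat 1 0 (vcons Nat 0 1 (vnil Nat))) (vcons (Vec Nat 2) 1 (vcons Nat 1 1 (vcons Nat 0 2 (vnil Nat))) (vcons (Vec Nat 2) 0 (vcons Nat 1 9 (vcons Nat 0 1 (vnil Nat))) (vnil (Vec Nat 2)))))


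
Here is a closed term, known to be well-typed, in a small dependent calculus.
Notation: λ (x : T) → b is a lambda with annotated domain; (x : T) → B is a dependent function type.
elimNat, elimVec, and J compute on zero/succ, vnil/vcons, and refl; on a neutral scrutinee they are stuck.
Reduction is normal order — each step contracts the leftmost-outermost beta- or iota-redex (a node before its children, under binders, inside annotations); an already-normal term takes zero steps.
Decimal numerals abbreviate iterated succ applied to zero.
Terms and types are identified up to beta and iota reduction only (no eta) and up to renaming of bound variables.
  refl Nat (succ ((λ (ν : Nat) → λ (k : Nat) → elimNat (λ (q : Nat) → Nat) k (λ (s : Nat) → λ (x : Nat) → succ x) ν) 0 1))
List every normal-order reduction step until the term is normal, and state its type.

reduction (normal order):
  refl Nat (succ ((λ (ν : Nat) → λ (k : Nat) → elimNat (λ (q : Nat) → Nat) k (λ (s : Nat) → λ (x : Nat) → succ x) ν) 0 1))
  ~> refl Nat (succ ((λ (ν : Nat) → elimNat (λ (k : Nat) → Nat) ν (λ (q : Nat) → λ (s : Nat) → succ s) 0) 1))
  ~> refl Nat (succ (elimNat (λ (ν : Nat) → Nat) 1 (λ (k : Nat) → λ (q : Nat) → succ q) 0))
  ~> refl Nat 2
the term's type:
  Eq Nat 2 2


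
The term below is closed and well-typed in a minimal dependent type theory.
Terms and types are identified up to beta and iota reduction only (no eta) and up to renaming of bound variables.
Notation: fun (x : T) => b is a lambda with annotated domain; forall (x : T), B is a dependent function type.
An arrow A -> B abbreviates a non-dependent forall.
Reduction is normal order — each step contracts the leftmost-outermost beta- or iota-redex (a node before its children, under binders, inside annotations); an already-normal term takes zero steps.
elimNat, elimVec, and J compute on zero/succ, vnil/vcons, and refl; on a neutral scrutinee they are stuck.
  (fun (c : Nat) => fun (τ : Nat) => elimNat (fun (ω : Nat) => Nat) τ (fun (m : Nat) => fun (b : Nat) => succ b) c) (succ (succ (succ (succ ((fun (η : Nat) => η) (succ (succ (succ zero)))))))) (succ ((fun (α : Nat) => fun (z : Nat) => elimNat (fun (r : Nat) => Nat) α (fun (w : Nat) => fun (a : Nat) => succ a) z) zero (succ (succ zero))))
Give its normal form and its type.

reduced normal form:
  succ (succ (succ (succ (succ (succ (succ (succ (succ (succ zero)))))))))
type:
  Nat


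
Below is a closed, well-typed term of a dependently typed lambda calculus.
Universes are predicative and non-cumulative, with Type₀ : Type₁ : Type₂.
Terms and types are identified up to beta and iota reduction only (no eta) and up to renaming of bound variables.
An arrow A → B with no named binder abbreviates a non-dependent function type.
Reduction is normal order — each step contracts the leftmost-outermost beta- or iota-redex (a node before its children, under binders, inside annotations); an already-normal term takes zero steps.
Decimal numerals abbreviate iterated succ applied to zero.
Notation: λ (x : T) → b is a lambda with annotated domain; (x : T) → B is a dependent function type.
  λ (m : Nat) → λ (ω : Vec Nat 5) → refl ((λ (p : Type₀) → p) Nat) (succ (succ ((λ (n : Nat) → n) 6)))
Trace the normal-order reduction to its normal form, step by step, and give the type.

reduction (normal order):
  λ (m : Nat) → λ (ω : Vec Nat 5) → refl ((λ (p : Type₀) → p) Nat) (succ (succ ((λ (n : Nat) → n) 6)))
  ~> λ (m : Nat) → λ (ω : Vec Nat 5) → refl Nat (succ (succ ((λ (p : Nat) → p) 6)))
  ~> λ (m : Nat) → λ (ω : Vec Nat 5) → refl Nat 8
the term's type:
  Nat → Vec Nat 5 → Eq Nat 8 8


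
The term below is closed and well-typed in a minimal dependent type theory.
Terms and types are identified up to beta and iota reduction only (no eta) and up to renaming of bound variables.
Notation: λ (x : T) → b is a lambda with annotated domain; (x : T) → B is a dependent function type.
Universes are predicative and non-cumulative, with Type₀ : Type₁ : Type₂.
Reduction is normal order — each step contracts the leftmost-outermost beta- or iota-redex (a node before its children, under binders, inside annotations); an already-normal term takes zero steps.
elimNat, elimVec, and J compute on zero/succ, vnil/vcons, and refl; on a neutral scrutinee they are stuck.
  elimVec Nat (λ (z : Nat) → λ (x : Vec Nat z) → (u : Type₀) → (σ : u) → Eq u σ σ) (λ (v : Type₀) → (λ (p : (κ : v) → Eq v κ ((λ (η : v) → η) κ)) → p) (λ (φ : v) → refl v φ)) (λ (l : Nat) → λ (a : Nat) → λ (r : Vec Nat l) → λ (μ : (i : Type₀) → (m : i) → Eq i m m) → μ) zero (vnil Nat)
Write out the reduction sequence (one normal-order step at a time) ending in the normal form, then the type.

normal-order reduction sequence:
  elimVec Nat (λ (z : Nat) → λ (x : Vec Nat z) → (u : Type₀) → (σ : u) → Eq u σ σ) (λ (v : Type₀) → (λ (p : (κ : v) → Eq v κ ((λ (η : v) → η) κ)) → p) (λ (φ : v) → refl v φ)) (λ (l : Nat) → λ (a : Nat) → λ (r : Vec Nat l) → λ (μ : (i : Type₀) → (m : i) → Eq i m m) → μ) zero (vnil Nat)
  ~> λ (z : Type₀) → (λ (x : (u : z) → Eq z u ((λ (σ : z) → σ) u)) → x) (λ (v : z) → refl z v)
  ~> λ (z : Type₀) → λ (x : z) → refl z x
type:
  (z : Type₀) → (x : z) → Eq z x x
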